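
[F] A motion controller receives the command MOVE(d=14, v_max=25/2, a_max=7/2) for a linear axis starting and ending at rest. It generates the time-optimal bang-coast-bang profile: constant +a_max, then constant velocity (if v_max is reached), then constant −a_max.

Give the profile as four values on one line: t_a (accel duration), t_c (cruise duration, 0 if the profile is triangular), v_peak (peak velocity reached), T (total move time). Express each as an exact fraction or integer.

t_a=2 t_c=0 v_peak=7 T=4

v_max²/a_max = (25/2)²/(7/2) = 625/14
14 < 625/14 so t_c = 0
v_peak = √(14·7/2) = √49 = 7
t_a = 7/(7/2) = 2; t_c = 0
T = 2·2 = 4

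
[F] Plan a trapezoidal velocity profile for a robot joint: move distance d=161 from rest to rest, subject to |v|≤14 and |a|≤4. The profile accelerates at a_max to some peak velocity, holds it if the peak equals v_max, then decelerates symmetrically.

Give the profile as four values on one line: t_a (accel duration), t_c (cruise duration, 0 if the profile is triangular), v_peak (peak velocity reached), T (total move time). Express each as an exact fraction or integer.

t_a=7/2 t_c=8 v_peak=14 T=15

vₘ²/aₘ = 14²/4 = 49
161 ≥ 49 so v_max reached
t_a = 14/4 = 7/2; v_peak = 14
d_cruise = 161 − 49 = 112; t_c = 112/14 = 8
T = 2·7/2 + 8 = 15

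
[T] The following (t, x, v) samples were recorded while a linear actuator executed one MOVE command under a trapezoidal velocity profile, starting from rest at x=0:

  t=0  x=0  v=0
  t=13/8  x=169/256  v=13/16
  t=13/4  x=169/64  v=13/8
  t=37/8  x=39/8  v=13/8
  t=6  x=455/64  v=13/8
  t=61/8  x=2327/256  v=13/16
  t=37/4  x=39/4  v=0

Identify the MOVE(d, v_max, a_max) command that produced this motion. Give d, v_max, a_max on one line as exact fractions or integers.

final state: t=37/4, x=39/4, v=0 → d = 39/4
a_max = (13/16−0)/(13/8−0) = 1/2
max v = 13/8 over t∈[13/4,6] → v_max = 13/8
check: 13/8·(13/4+11/4) = 39/4 ✓

d=39/4 v_max=13/8 a_max=1/2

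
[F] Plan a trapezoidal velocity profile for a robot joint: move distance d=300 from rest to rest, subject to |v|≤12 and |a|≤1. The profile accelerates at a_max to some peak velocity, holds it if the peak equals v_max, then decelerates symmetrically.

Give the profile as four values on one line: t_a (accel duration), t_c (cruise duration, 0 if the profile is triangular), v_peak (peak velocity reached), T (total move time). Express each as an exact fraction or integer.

(v_max)²/a_max = 12²/1 = 144
300 ≥ 144 ⇒ cruise phase
t_a = 12/1 = 12; v_peak = 12
d_cruise = 300 − 144 = 156; t_c = 156/12 = 13
T = 2·12 + 13 = 37

t_a=12 t_c=13 v_peak=12 T=37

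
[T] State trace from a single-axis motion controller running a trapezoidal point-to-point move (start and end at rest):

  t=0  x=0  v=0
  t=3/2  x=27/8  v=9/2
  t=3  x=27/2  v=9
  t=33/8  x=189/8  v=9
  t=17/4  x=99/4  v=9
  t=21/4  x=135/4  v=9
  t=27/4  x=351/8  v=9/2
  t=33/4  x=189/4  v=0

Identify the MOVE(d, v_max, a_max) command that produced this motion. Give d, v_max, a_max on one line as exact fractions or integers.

final state: t=33/4, x=189/4, v=0 → d = 189/4
a_max = (9/2−0)/(3/2−0) = 3
max v = 9 over t∈[3,21/4] → v_max = 9
check: 9·(3+9/4) = 189/4 ✓

d=189/4 v_max=9 a_max=3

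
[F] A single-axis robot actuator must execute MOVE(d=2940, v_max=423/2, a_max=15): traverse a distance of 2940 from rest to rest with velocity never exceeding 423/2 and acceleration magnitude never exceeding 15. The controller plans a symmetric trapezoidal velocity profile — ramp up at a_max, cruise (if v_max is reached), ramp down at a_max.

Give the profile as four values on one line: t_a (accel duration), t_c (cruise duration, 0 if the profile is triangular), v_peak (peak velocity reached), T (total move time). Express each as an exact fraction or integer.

vₘ²/aₘ = (423/2)²/15 = 59643/20
2940 < 59643/20 → triangular
v_peak = √(2940·15) = √44100 = 210
t_a = 210/15 = 14; t_c = 0
T = 2·14 = 28

t_a=14 t_c=0 v_peak=210 T=28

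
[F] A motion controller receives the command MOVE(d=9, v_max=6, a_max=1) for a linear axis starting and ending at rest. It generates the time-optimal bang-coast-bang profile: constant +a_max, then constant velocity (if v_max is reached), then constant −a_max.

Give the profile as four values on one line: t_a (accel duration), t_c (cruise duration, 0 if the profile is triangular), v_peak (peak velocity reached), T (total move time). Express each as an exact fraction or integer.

t_a=3 t_c=0 v_peak=3 T=6

vₘ²/aₘ = 6²/1 = 36
9 < 36 so t_c = 0
v_peak = √(9·1) = √9 = 3
t_a = 3/1 = 3; t_c = 0
T = 2·3 = 6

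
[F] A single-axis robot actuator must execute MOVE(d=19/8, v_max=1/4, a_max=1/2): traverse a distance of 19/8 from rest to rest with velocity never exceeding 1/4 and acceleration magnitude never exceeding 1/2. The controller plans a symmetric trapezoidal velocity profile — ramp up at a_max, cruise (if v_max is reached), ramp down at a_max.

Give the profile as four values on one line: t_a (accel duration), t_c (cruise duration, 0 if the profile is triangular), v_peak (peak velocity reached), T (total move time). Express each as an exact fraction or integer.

t_a=1/2 t_c=9 v_peak=1/4 T=10

(v_max)²/a_max = (1/4)²/(1/2) = 1/8
19/8 ≥ 1/8 → trapezoidal
t_a = (1/4)/(1/2) = 1/2; v_peak = 1/4
d_cruise = 19/8 − 1/8 = 9/4; t_c = (9/4)/(1/4) = 9
T = 2·1/2 + 9 = 10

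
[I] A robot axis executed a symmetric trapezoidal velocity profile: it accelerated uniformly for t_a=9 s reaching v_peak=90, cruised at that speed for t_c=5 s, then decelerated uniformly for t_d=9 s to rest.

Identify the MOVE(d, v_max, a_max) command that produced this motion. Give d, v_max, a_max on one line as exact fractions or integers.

d=1260 v_max=90 a_max=10

a_max = 90/9 = 10
d_a = ½·90·9 = 405; d_c = 90·5 = 450
d = 2·405 + 450 = 1260
t_c = 5 > 0 ⇒ limit active, v_max = 90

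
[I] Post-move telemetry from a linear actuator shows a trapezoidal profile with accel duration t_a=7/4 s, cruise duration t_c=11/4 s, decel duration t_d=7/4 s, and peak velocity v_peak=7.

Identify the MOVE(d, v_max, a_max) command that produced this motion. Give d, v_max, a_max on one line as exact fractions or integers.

a_max = 7/(7/4) = 4
d_a = ½·7·7/4 = 49/8; d_c = 7·11/4 = 77/4
d = 2·49/8 + 77/4 = 63/2
t_c = 11/4 > 0 ⇒ limit active, v_max = 7

d=63/2 v_max=7 a_max=4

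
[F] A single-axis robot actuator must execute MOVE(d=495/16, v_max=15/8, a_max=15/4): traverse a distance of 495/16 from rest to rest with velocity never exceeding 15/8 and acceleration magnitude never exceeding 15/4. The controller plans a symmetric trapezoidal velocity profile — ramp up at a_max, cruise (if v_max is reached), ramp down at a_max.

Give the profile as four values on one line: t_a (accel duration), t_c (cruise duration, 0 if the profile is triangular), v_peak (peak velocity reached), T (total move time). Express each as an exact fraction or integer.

vₘ²/aₘ = (15/8)²/(15/4) = 15/16
495/16 ≥ 15/16 so v_max reached
t_a = (15/8)/(15/4) = 1/2; v_peak = 15/8
d_cruise = 495/16 − 15/16 = 30; t_c = 30/(15/8) = 16
T = 2·1/2 + 16 = 17

t_a=1/2 t_c=16 v_peak=15/8 T=17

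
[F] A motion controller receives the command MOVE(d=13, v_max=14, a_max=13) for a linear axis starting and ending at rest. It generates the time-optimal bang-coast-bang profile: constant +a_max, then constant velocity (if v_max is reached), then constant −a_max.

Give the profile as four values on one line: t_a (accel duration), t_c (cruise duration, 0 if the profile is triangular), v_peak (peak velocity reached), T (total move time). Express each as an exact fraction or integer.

vₘ²/aₘ = 14²/13 = 196/13
13 < 196/13 → triangular
v_peak = √(13·13) = √169 = 13
t_a = 13/13 = 1; t_c = 0
T = 2·1 = 2

t_a=1 t_c=0 v_peak=13 T=2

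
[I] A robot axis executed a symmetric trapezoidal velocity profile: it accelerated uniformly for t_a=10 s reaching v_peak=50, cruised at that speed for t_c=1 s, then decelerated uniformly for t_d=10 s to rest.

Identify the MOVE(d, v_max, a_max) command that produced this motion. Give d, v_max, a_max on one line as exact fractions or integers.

a_max = 50/10 = 5
d_a = ½·50·10 = 250; d_c = 50·1 = 50
d = 2·250 + 50 = 550
t_c = 1 > 0 ⇒ limit active, v_max = 50

d=550 v_max=50 a_max=5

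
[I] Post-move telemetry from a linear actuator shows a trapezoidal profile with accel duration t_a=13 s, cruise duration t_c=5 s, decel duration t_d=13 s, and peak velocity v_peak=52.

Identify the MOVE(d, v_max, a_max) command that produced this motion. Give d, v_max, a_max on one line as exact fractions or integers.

a_max = 52/13 = 4
d_a = ½·52·13 = 338; d_c = 52·5 = 260
d = 2·338 + 260 = 936
t_c = 5 > 0 ⇒ limit active, v_max = 52

d=936 v_max=52 a_max=4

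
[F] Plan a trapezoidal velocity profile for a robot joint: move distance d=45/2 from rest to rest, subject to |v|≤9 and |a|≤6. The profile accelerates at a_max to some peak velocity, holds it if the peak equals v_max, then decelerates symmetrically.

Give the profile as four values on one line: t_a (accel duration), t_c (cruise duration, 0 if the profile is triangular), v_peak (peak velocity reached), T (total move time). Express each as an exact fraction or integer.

t_a=3/2 t_c=1 v_peak=9 T=4

(v_max)²/a_max = 9²/6 = 27/2
45/2 ≥ 27/2 ⇒ cruise phase
t_a = 9/6 = 3/2; v_peak = 9
d_cruise = 45/2 − 27/2 = 9; t_c = 9/9 = 1
T = 2·3/2 + 1 = 4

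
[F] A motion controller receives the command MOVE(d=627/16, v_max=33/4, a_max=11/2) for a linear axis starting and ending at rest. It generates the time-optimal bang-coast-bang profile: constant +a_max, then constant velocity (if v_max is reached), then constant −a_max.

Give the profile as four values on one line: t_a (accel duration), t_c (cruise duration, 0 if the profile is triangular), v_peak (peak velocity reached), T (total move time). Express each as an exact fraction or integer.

v_max²/a_max = (33/4)²/(11/2) = 99/8
627/16 ≥ 99/8 so v_max reached
t_a = (33/4)/(11/2) = 3/2; v_peak = 33/4
d_cruise = 627/16 − 99/8 = 429/16; t_c = (429/16)/(33/4) = 13/4
T = 2·3/2 + 13/4 = 25/4

t_a=3/2 t_c=13/4 v_peak=33/4 T=25/4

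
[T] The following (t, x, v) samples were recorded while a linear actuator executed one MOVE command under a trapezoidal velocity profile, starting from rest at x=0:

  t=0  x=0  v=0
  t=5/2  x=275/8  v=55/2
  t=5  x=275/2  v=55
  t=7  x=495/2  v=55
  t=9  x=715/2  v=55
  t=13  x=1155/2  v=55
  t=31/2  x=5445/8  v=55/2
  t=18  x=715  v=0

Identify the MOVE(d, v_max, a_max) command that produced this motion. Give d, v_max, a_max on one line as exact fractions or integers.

final state: t=18, x=715, v=0 → d = 715
a_max = (55/2−0)/(5/2−0) = 11
max v = 55 over t∈[5,13] → v_max = 55
check: 55·(5+8) = 715 ✓

d=715 v_max=55 a_max=11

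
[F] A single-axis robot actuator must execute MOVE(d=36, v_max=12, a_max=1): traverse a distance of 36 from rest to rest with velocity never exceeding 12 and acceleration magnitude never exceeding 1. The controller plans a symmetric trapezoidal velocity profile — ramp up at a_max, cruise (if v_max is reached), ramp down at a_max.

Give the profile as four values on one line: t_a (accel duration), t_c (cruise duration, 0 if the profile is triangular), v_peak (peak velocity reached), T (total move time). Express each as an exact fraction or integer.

t_a=6 t_c=0 v_peak=6 T=12

v_max²/a_max = 12²/1 = 144
36 < 144 ⇒ no cruise
v_peak = √(36·1) = √36 = 6
t_a = 6/1 = 6; t_c = 0
T = 2·6 = 12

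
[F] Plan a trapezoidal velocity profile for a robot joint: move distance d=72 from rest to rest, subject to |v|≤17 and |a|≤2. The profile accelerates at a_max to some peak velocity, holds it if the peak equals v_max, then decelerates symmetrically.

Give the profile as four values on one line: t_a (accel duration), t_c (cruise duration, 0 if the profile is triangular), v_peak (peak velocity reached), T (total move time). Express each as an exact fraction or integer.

t_a=6 t_c=0 v_peak=12 T=12

vₘ²/aₘ = 17²/2 = 289/2
72 < 289/2 → triangular
v_peak = √(72·2) = √144 = 12
t_a = 12/2 = 6; t_c = 0
T = 2·6 = 12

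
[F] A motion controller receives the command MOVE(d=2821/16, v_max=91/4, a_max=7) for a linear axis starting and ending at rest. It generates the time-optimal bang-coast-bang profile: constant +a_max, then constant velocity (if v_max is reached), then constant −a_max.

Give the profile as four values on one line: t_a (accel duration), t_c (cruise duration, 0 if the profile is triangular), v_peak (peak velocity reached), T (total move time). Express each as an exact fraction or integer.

(v_max)²/a_max = (91/4)²/7 = 1183/16
2821/16 ≥ 1183/16 ⇒ cruise phase
t_a = (91/4)/7 = 13/4; v_peak = 91/4
d_cruise = 2821/16 − 1183/16 = 819/8; t_c = (819/8)/(91/4) = 9/2
T = 2·13/4 + 9/2 = 11

t_a=13/4 t_c=9/2 v_peak=91/4 T=11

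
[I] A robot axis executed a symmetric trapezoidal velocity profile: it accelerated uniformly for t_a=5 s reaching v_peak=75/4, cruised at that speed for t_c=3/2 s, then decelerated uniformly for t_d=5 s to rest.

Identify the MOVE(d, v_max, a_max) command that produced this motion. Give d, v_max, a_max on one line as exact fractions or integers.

d=975/8 v_max=75/4 a_max=15/4

a_max = (75/4)/5 = 15/4
d_a = ½·75/4·5 = 375/8; d_c = 75/4·3/2 = 225/8
d = 2·375/8 + 225/8 = 975/8
t_c = 3/2 > 0 → v_max = v_peak = 75/4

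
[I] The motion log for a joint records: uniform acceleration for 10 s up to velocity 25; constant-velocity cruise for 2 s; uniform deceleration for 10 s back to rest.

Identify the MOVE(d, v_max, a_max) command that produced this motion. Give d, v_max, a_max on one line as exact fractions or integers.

a_max = 25/10 = 5/2
d_a = ½·25·10 = 125; d_c = 25·2 = 50
d = 2·125 + 50 = 300
t_c = 2 > 0 so v_max = 25

d=300 v_max=25 a_max=5/2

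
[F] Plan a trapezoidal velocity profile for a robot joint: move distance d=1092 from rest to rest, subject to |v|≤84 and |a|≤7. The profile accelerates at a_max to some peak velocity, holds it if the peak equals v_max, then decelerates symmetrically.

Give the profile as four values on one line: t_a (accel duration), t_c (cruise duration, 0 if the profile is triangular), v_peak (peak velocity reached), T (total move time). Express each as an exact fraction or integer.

t_a=12 t_c=1 v_peak=84 T=25

vₘ²/aₘ = 84²/7 = 1008
1092 ≥ 1008 ⇒ cruise phase
t_a = 84/7 = 12; v_peak = 84
d_cruise = 1092 − 1008 = 84; t_c = 84/84 = 1
T = 2·12 + 1 = 25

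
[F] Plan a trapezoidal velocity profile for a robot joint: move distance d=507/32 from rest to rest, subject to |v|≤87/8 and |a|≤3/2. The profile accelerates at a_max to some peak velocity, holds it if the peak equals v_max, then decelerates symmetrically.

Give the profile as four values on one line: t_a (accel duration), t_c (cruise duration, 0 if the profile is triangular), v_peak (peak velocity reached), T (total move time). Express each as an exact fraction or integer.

t_a=13/4 t_c=0 v_peak=39/8 T=13/2

(v_max)²/a_max = (87/8)²/(3/2) = 2523/32
507/32 < 2523/32 so t_c = 0
v_peak = √(507/32·3/2) = √(1521/64) = 39/8
t_a = (39/8)/(3/2) = 13/4; t_c = 0
T = 2·13/4 = 13/2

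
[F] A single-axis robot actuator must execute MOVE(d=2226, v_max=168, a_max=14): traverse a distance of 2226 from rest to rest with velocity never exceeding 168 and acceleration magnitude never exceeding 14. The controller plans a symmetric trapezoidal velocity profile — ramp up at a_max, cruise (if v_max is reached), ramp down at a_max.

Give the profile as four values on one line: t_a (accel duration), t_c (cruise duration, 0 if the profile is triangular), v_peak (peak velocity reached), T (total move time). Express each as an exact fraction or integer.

(v_max)²/a_max = 168²/14 = 2016
2226 ≥ 2016 ⇒ cruise phase
t_a = 168/14 = 12; v_peak = 168
d_cruise = 2226 − 2016 = 210; t_c = 210/168 = 5/4
T = 2·12 + 5/4 = 101/4

t_a=12 t_c=5/4 v_peak=168 T=101/4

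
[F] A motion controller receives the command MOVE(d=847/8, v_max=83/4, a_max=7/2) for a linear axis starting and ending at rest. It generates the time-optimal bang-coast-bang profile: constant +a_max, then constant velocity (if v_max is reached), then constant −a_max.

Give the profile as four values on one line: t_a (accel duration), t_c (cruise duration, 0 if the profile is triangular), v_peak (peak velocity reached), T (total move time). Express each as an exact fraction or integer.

(v_max)²/a_max = (83/4)²/(7/2) = 6889/56
847/8 < 6889/56 → triangular
v_peak = √(847/8·7/2) = √(5929/16) = 77/4
t_a = (77/4)/(7/2) = 11/2; t_c = 0
T = 2·11/2 = 11

t_a=11/2 t_c=0 v_peak=77/4 T=11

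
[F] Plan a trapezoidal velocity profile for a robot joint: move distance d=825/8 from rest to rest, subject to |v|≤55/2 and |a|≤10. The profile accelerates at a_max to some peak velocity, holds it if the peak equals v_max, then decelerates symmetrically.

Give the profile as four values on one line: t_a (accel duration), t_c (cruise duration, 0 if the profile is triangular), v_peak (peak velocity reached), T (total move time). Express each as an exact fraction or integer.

v_max²/a_max = (55/2)²/10 = 605/8
825/8 ≥ 605/8 ⇒ cruise phase
t_a = (55/2)/10 = 11/4; v_peak = 55/2
d_cruise = 825/8 − 605/8 = 55/2; t_c = (55/2)/(55/2) = 1
T = 2·11/4 + 1 = 13/2

t_a=11/4 t_c=1 v_peak=55/2 T=13/2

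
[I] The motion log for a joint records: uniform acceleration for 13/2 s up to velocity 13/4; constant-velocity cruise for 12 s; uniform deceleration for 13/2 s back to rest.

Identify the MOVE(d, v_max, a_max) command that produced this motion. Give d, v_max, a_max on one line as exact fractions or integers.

d=481/8 v_max=13/4 a_max=1/2

a_max = (13/4)/(13/2) = 1/2
d_a = ½·13/4·13/2 = 169/16; d_c = 13/4·12 = 39
d = 2·169/16 + 39 = 481/8
t_c = 12 > 0 so v_max = 13/4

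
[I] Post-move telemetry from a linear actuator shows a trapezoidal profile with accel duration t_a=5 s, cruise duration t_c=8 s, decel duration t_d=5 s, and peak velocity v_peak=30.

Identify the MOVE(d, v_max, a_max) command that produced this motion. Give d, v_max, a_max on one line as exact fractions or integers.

d=390 v_max=30 a_max=6

a_max = 30/5 = 6
d_a = ½·30·5 = 75; d_c = 30·8 = 240
d = 2·75 + 240 = 390
t_c = 8 > 0 → v_max = v_peak = 30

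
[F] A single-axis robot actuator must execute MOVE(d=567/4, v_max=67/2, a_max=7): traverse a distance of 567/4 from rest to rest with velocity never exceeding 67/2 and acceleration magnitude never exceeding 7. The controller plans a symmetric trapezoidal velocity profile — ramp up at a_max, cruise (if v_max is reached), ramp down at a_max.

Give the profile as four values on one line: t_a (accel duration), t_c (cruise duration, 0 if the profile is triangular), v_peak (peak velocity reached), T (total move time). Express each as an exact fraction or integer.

(v_max)²/a_max = (67/2)²/7 = 4489/28
567/4 < 4489/28 ⇒ no cruise
v_peak = √(567/4·7) = √(3969/4) = 63/2
t_a = (63/2)/7 = 9/2; t_c = 0
T = 2·9/2 = 9

t_a=9/2 t_c=0 v_peak=63/2 T=9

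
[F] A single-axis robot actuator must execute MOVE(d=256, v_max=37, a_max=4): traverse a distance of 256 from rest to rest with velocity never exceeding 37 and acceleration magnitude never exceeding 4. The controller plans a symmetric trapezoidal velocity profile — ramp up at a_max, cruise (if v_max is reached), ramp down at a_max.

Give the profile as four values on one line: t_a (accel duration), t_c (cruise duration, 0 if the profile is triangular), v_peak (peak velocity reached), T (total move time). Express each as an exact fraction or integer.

t_a=8 t_c=0 v_peak=32 T=16

v_max²/a_max = 37²/4 = 1369/4
256 < 1369/4 so t_c = 0
v_peak = √(256·4) = √1024 = 32
t_a = 32/4 = 8; t_c = 0
T = 2·8 = 16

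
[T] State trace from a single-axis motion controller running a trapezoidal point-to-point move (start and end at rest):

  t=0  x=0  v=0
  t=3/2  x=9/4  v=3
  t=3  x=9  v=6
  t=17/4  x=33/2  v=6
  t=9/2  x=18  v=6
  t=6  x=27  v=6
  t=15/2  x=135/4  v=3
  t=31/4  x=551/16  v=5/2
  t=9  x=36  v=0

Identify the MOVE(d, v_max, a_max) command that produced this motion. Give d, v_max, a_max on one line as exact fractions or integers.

final state: t=9, x=36, v=0 → d = 36
a_max = (3−0)/(3/2−0) = 2
max v = 6 over t∈[3,6] → v_max = 6
check: 6·(3+3) = 36 ✓

d=36 v_max=6 a_max=2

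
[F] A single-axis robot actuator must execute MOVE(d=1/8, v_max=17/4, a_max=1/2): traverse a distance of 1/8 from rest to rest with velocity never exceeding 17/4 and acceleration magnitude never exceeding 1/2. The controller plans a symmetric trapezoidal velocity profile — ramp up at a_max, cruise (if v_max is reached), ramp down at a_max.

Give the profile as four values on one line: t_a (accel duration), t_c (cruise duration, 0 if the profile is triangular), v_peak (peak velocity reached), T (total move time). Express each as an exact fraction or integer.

t_a=1/2 t_c=0 v_peak=1/4 T=1

v_max²/a_max = (17/4)²/(1/2) = 289/8
1/8 < 289/8 ⇒ no cruise
v_peak = √(1/8·1/2) = √(1/16) = 1/4
t_a = (1/4)/(1/2) = 1/2; t_c = 0
T = 2·1/2 = 1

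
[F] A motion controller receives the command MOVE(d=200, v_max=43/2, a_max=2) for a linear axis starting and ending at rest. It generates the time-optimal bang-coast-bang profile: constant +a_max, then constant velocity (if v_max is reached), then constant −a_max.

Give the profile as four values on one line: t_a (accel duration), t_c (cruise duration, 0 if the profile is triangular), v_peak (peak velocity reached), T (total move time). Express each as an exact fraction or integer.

v_max²/a_max = (43/2)²/2 = 1849/8
200 < 1849/8 → triangular
v_peak = √(200·2) = √400 = 20
t_a = 20/2 = 10; t_c = 0
T = 2·10 = 20

t_a=10 t_c=0 v_peak=20 T=20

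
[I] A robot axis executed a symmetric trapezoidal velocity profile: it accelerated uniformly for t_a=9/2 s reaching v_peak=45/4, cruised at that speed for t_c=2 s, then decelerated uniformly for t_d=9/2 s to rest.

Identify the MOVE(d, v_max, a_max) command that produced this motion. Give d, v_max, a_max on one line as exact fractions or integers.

a_max = (45/4)/(9/2) = 5/2
d_a = ½·45/4·9/2 = 405/16; d_c = 45/4·2 = 45/2
d = 2·405/16 + 45/2 = 585/8
t_c = 2 > 0 → v_max = v_peak = 45/4

d=585/8 v_max=45/4 a_max=5/2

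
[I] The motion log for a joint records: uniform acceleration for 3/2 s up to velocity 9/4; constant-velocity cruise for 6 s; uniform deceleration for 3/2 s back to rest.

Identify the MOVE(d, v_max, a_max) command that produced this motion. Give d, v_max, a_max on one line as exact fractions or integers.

d=135/8 v_max=9/4 a_max=3/2

a_max = (9/4)/(3/2) = 3/2
d_a = ½·9/4·3/2 = 27/16; d_c = 9/4·6 = 27/2
d = 2·27/16 + 27/2 = 135/8
t_c = 6 > 0 so v_max = 9/4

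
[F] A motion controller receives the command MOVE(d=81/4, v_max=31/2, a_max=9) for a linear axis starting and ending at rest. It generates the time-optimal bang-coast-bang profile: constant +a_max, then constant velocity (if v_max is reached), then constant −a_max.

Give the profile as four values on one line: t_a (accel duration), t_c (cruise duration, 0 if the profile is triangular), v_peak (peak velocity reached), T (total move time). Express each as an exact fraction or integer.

(v_max)²/a_max = (31/2)²/9 = 961/36
81/4 < 961/36 ⇒ no cruise
v_peak = √(81/4·9) = √(729/4) = 27/2
t_a = (27/2)/9 = 3/2; t_c = 0
T = 2·3/2 = 3

t_a=3/2 t_c=0 v_peak=27/2 T=3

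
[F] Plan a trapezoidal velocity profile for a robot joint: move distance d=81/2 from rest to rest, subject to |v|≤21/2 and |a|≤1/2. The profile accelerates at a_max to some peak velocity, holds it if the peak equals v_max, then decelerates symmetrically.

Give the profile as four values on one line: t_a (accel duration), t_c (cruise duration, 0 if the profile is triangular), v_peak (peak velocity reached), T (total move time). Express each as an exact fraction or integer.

v_max²/a_max = (21/2)²/(1/2) = 441/2
81/2 < 441/2 → triangular
v_peak = √(81/2·1/2) = √(81/4) = 9/2
t_a = (9/2)/(1/2) = 9; t_c = 0
T = 2·9 = 18

t_a=9 t_c=0 v_peak=9/2 T=18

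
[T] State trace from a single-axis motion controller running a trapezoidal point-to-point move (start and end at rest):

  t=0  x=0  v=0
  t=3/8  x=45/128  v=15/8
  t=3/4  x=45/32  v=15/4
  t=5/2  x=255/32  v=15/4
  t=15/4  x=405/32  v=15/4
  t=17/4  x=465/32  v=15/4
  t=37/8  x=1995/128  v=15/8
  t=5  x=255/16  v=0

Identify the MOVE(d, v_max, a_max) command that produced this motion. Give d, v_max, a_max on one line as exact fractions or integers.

d=255/16 v_max=15/4 a_max=5

final state: t=5, x=255/16, v=0 → d = 255/16
a_max = (15/8−0)/(3/8−0) = 5
max v = 15/4 over t∈[3/4,17/4] → v_max = 15/4
check: 15/4·(3/4+7/2) = 255/16 ✓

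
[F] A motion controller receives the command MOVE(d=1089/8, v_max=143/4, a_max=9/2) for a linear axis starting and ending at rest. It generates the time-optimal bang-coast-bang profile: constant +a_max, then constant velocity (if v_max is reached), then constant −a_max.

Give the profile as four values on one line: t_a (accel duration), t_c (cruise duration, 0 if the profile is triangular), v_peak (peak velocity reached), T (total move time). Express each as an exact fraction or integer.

t_a=11/2 t_c=0 v_peak=99/4 T=11

v_max²/a_max = (143/4)²/(9/2) = 20449/72
1089/8 < 20449/72 ⇒ no cruise
v_peak = √(1089/8·9/2) = √(9801/16) = 99/4
t_a = (99/4)/(9/2) = 11/2; t_c = 0
T = 2·11/2 = 11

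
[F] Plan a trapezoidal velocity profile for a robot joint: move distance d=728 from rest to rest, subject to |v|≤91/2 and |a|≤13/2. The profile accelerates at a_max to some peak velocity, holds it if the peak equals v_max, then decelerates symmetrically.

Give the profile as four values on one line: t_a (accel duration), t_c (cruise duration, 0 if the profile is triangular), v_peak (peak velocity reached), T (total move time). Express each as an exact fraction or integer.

(v_max)²/a_max = (91/2)²/(13/2) = 637/2
728 ≥ 637/2 ⇒ cruise phase
t_a = (91/2)/(13/2) = 7; v_peak = 91/2
d_cruise = 728 − 637/2 = 819/2; t_c = (819/2)/(91/2) = 9
T = 2·7 + 9 = 23

t_a=7 t_c=9 v_peak=91/2 T=23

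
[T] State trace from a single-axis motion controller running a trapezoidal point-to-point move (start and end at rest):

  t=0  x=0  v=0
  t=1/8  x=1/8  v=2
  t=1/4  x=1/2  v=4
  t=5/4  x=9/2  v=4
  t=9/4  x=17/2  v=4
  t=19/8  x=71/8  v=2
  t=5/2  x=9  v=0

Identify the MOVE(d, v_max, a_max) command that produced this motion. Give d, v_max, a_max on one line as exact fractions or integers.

d=9 v_max=4 a_max=16

final state: t=5/2, x=9, v=0 → d = 9
a_max = (2−0)/(1/8−0) = 16
max v = 4 over t∈[1/4,9/4] → v_max = 4
check: 4·(1/4+2) = 9 ✓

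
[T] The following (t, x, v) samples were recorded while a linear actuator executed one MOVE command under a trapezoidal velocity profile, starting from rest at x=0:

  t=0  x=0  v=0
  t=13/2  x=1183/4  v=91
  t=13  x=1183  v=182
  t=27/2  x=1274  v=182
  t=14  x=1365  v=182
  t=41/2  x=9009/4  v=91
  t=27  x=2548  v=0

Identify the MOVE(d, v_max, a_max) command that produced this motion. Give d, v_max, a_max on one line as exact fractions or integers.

final state: t=27, x=2548, v=0 → d = 2548
a_max = (91−0)/(13/2−0) = 14
max v = 182 over t∈[13,14] → v_max = 182
check: 182·(13+1) = 2548 ✓

d=2548 v_max=182 a_max=14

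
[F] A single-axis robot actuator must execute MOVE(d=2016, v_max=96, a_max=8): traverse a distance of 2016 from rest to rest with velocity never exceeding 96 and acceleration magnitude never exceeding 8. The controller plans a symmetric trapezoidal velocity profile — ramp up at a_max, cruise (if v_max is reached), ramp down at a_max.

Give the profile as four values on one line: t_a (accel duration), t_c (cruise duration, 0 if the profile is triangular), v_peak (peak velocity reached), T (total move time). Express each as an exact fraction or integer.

t_a=12 t_c=9 v_peak=96 T=33

vₘ²/aₘ = 96²/8 = 1152
2016 ≥ 1152 → trapezoidal
t_a = 96/8 = 12; v_peak = 96
d_cruise = 2016 − 1152 = 864; t_c = 864/96 = 9
T = 2·12 + 9 = 33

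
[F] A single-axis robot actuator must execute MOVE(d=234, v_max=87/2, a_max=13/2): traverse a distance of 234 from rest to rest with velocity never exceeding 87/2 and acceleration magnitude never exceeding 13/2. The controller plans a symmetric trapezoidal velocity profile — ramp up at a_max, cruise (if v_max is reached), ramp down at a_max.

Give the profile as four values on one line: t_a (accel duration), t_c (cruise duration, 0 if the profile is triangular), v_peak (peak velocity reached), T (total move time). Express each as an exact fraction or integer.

t_a=6 t_c=0 v_peak=39 T=12

vₘ²/aₘ = (87/2)²/(13/2) = 7569/26
234 < 7569/26 → triangular
v_peak = √(234·13/2) = √1521 = 39
t_a = 39/(13/2) = 6; t_c = 0
T = 2·6 = 12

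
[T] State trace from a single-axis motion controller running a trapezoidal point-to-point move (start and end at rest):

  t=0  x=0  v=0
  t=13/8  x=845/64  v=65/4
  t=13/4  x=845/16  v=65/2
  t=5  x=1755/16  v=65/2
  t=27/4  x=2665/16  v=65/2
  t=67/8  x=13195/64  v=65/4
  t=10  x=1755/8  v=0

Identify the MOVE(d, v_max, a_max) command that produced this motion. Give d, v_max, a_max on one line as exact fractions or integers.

d=1755/8 v_max=65/2 a_max=10

final state: t=10, x=1755/8, v=0 → d = 1755/8
a_max = (65/4−0)/(13/8−0) = 10
max v = 65/2 over t∈[13/4,27/4] → v_max = 65/2
check: 65/2·(13/4+7/2) = 1755/8 ✓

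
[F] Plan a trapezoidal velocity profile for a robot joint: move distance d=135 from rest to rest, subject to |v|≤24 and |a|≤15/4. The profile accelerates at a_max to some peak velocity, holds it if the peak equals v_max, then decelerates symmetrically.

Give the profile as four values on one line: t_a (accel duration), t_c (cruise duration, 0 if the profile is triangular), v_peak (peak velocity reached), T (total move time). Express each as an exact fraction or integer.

t_a=6 t_c=0 v_peak=45/2 T=12

v_max²/a_max = 24²/(15/4) = 768/5
135 < 768/5 ⇒ no cruise
v_peak = √(135·15/4) = √(2025/4) = 45/2
t_a = (45/2)/(15/4) = 6; t_c = 0
T = 2·6 = 12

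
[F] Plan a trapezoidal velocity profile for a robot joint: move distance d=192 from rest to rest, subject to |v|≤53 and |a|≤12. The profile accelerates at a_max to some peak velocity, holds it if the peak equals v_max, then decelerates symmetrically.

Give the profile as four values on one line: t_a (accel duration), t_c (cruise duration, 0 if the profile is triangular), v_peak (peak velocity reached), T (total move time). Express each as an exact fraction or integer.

vₘ²/aₘ = 53²/12 = 2809/12
192 < 2809/12 so t_c = 0
v_peak = √(192·12) = √2304 = 48
t_a = 48/12 = 4; t_c = 0
T = 2·4 = 8

t_a=4 t_c=0 v_peak=48 T=8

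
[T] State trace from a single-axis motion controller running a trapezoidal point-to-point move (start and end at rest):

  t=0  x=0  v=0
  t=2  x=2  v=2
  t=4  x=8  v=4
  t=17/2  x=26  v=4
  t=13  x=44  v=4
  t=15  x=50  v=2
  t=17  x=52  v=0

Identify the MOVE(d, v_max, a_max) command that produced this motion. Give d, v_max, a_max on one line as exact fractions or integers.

d=52 v_max=4 a_max=1

final state: t=17, x=52, v=0 → d = 52
a_max = (2−0)/(2−0) = 1
max v = 4 over t∈[4,13] → v_max = 4
check: 4·(4+9) = 52 ✓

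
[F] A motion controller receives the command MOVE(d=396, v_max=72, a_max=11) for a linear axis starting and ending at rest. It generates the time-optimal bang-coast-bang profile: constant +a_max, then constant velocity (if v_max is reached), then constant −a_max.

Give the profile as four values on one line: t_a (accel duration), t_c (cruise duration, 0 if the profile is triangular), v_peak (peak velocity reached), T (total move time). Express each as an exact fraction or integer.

t_a=6 t_c=0 v_peak=66 T=12

vₘ²/aₘ = 72²/11 = 5184/11
396 < 5184/11 → triangular
v_peak = √(396·11) = √4356 = 66
t_a = 66/11 = 6; t_c = 0
T = 2·6 = 12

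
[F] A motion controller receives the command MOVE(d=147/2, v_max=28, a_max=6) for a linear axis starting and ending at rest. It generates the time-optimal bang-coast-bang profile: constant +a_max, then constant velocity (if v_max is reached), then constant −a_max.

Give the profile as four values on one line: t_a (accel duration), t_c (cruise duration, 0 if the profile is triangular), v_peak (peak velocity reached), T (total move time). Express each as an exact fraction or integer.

t_a=7/2 t_c=0 v_peak=21 T=7

(v_max)²/a_max = 28²/6 = 392/3
147/2 < 392/3 so t_c = 0
v_peak = √(147/2·6) = √441 = 21
t_a = 21/6 = 7/2; t_c = 0
T = 2·7/2 = 7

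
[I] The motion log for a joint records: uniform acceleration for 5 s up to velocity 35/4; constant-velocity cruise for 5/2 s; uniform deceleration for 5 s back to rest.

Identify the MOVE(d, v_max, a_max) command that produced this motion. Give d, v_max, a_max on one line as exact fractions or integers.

a_max = (35/4)/5 = 7/4
d_a = ½·35/4·5 = 175/8; d_c = 35/4·5/2 = 175/8
d = 2·175/8 + 175/8 = 525/8
t_c = 5/2 > 0 so v_max = 35/4

d=525/8 v_max=35/4 a_max=7/4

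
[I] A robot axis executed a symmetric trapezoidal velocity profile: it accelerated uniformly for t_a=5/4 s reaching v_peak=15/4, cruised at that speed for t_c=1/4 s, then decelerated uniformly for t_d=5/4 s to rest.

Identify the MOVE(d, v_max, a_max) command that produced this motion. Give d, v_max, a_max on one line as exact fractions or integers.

d=45/8 v_max=15/4 a_max=3

a_max = (15/4)/(5/4) = 3
d_a = ½·15/4·5/4 = 75/32; d_c = 15/4·1/4 = 15/16
d = 2·75/32 + 15/16 = 45/8
t_c = 1/4 > 0 so v_max = 15/4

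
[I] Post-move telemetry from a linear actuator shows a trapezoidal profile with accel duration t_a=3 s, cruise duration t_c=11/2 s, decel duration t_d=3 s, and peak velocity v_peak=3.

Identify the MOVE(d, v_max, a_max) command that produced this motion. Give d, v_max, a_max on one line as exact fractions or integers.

d=51/2 v_max=3 a_max=1

a_max = 3/3 = 1
d_a = ½·3·3 = 9/2; d_c = 3·11/2 = 33/2
d = 2·9/2 + 33/2 = 51/2
t_c = 11/2 > 0 so v_max = 3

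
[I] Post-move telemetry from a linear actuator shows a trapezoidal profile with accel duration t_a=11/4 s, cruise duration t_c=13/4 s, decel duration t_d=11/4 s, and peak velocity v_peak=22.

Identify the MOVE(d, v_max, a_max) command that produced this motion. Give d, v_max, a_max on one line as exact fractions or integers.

d=132 v_max=22 a_max=8

a_max = 22/(11/4) = 8
d_a = ½·22·11/4 = 121/4; d_c = 22·13/4 = 143/2
d = 2·121/4 + 143/2 = 132
t_c = 13/4 > 0 → v_max = v_peak = 22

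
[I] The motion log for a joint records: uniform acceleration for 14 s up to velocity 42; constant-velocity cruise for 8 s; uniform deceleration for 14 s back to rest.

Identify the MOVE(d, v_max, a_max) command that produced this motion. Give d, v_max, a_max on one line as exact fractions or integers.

d=924 v_max=42 a_max=3

a_max = 42/14 = 3
d_a = ½·42·14 = 294; d_c = 42·8 = 336
d = 2·294 + 336 = 924
t_c = 8 > 0 so v_max = 42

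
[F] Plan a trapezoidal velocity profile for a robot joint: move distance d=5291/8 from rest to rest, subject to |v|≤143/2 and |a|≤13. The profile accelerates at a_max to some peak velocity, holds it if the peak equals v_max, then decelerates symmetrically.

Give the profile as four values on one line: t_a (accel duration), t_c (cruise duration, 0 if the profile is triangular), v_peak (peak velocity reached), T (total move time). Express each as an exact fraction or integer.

t_a=11/2 t_c=15/4 v_peak=143/2 T=59/4

v_max²/a_max = (143/2)²/13 = 1573/4
5291/8 ≥ 1573/4 ⇒ cruise phase
t_a = (143/2)/13 = 11/2; v_peak = 143/2
d_cruise = 5291/8 − 1573/4 = 2145/8; t_c = (2145/8)/(143/2) = 15/4
T = 2·11/2 + 15/4 = 59/4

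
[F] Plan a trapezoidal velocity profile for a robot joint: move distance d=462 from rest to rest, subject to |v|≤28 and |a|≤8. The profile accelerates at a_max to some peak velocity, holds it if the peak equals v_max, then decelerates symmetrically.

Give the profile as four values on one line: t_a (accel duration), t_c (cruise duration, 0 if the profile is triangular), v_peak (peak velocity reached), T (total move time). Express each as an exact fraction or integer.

t_a=7/2 t_c=13 v_peak=28 T=20

vₘ²/aₘ = 28²/8 = 98
462 ≥ 98 → trapezoidal
t_a = 28/8 = 7/2; v_peak = 28
d_cruise = 462 − 98 = 364; t_c = 364/28 = 13
T = 2·7/2 + 13 = 20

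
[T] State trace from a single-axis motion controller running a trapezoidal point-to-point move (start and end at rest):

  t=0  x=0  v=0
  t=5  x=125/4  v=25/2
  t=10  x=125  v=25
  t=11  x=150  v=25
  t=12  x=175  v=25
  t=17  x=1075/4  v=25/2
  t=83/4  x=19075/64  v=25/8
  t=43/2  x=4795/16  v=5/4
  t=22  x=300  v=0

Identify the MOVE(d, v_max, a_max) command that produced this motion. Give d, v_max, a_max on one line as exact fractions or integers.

d=300 v_max=25 a_max=5/2

final state: t=22, x=300, v=0 → d = 300
a_max = (25/2−0)/(5−0) = 5/2
max v = 25 over t∈[10,12] → v_max = 25
check: 25·(10+2) = 300 ✓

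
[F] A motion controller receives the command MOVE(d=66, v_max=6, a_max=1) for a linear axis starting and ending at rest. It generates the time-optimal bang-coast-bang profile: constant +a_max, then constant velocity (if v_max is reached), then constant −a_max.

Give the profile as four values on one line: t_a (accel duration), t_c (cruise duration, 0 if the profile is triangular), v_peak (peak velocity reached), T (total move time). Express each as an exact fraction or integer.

(v_max)²/a_max = 6²/1 = 36
66 ≥ 36 → trapezoidal
t_a = 6/1 = 6; v_peak = 6
d_cruise = 66 − 36 = 30; t_c = 30/6 = 5
T = 2·6 + 5 = 17

t_a=6 t_c=5 v_peak=6 T=17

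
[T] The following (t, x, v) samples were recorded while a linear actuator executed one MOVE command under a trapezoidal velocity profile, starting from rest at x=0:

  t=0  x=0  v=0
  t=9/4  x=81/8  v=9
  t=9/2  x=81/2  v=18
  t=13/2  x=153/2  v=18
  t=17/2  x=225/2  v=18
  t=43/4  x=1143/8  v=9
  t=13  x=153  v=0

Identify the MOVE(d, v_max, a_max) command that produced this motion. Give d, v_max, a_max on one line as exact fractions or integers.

final state: t=13, x=153, v=0 → d = 153
a_max = (9−0)/(9/4−0) = 4
max v = 18 over t∈[9/2,17/2] → v_max = 18
check: 18·(9/2+4) = 153 ✓

d=153 v_max=18 a_max=4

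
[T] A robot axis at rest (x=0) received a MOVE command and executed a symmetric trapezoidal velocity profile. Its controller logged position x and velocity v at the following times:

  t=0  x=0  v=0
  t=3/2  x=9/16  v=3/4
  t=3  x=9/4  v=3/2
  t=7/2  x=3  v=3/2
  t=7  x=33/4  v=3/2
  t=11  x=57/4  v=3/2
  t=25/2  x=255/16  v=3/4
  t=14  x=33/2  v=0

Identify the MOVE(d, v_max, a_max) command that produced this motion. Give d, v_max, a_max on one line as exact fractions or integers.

d=33/2 v_max=3/2 a_max=1/2

final state: t=14, x=33/2, v=0 → d = 33/2
a_max = (3/4−0)/(3/2−0) = 1/2
max v = 3/2 over t∈[3,11] → v_max = 3/2
check: 3/2·(3+8) = 33/2 ✓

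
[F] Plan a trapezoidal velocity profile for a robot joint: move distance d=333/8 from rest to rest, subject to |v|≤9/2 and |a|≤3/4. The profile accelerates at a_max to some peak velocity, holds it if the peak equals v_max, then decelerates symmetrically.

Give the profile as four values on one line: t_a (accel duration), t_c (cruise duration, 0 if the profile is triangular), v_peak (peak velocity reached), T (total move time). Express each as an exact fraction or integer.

(v_max)²/a_max = (9/2)²/(3/4) = 27
333/8 ≥ 27 so v_max reached
t_a = (9/2)/(3/4) = 6; v_peak = 9/2
d_cruise = 333/8 − 27 = 117/8; t_c = (117/8)/(9/2) = 13/4
T = 2·6 + 13/4 = 61/4

t_a=6 t_c=13/4 v_peak=9/2 T=61/4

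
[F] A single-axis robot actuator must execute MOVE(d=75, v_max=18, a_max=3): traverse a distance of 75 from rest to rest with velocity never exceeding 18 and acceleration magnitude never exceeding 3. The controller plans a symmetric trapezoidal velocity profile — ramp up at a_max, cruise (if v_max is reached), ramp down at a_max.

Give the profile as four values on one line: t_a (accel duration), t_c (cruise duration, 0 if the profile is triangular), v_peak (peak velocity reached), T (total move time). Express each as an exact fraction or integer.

vₘ²/aₘ = 18²/3 = 108
75 < 108 ⇒ no cruise
v_peak = √(75·3) = √225 = 15
t_a = 15/3 = 5; t_c = 0
T = 2·5 = 10

t_a=5 t_c=0 v_peak=15 T=10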